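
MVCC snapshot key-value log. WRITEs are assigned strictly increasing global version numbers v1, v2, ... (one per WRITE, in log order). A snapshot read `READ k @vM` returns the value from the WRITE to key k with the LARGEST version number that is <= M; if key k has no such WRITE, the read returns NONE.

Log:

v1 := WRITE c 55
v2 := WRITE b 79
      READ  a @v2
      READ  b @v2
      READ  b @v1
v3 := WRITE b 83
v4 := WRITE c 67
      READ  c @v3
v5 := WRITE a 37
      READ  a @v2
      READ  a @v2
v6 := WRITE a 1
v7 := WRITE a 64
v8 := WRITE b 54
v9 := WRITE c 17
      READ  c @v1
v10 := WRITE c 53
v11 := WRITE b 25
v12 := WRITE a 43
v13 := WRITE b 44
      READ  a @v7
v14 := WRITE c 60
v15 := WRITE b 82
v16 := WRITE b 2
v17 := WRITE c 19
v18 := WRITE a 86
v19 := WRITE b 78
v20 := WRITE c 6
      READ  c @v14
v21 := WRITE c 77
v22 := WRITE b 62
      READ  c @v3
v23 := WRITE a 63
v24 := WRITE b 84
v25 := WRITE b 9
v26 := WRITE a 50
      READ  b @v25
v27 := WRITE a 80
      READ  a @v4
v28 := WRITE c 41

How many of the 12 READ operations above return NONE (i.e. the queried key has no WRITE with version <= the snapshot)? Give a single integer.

v1: WRITE c=55  (c history now [(1, 55)])
v2: WRITE b=79  (b history now [(2, 79)])
READ a @v2: history=[] -> no version <= 2 -> NONE
READ b @v2: history=[(2, 79)] -> pick v2 -> 79
READ b @v1: history=[(2, 79)] -> no version <= 1 -> NONE
v3: WRITE b=83  (b history now [(2, 79), (3, 83)])
v4: WRITE c=67  (c history now [(1, 55), (4, 67)])
READ c @v3: history=[(1, 55), (4, 67)] -> pick v1 -> 55
v5: WRITE a=37  (a history now [(5, 37)])
READ a @v2: history=[(5, 37)] -> no version <= 2 -> NONE
READ a @v2: history=[(5, 37)] -> no version <= 2 -> NONE
v6: WRITE a=1  (a history now [(5, 37), (6, 1)])
v7: WRITE a=64  (a history now [(5, 37), (6, 1), (7, 64)])
v8: WRITE b=54  (b history now [(2, 79), (3, 83), (8, 54)])
v9: WRITE c=17  (c history now [(1, 55), (4, 67), (9, 17)])
READ c @v1: history=[(1, 55), (4, 67), (9, 17)] -> pick v1 -> 55
v10: WRITE c=53  (c history now [(1, 55), (4, 67), (9, 17), (10, 53)])
v11: WRITE b=25  (b history now [(2, 79), (3, 83), (8, 54), (11, 25)])
v12: WRITE a=43  (a history now [(5, 37), (6, 1), (7, 64), (12, 43)])
v13: WRITE b=44  (b history now [(2, 79), (3, 83), (8, 54), (11, 25), (13, 44)])
READ a @v7: history=[(5, 37), (6, 1), (7, 64), (12, 43)] -> pick v7 -> 64
v14: WRITE c=60  (c history now [(1, 55), (4, 67), (9, 17), (10, 53), (14, 60)])
v15: WRITE b=82  (b history now [(2, 79), (3, 83), (8, 54), (11, 25), (13, 44), (15, 82)])
v16: WRITE b=2  (b history now [(2, 79), (3, 83), (8, 54), (11, 25), (13, 44), (15, 82), (16, 2)])
v17: WRITE c=19  (c history now [(1, 55), (4, 67), (9, 17), (10, 53), (14, 60), (17, 19)])
v18: WRITE a=86  (a history now [(5, 37), (6, 1), (7, 64), (12, 43), (18, 86)])
v19: WRITE b=78  (b history now [(2, 79), (3, 83), (8, 54), (11, 25), (13, 44), (15, 82), (16, 2), (19, 78)])
v20: WRITE c=6  (c history now [(1, 55), (4, 67), (9, 17), (10, 53), (14, 60), (17, 19), (20, 6)])
READ c @v14: history=[(1, 55), (4, 67), (9, 17), (10, 53), (14, 60), (17, 19), (20, 6)] -> pick v14 -> 60
v21: WRITE c=77  (c history now [(1, 55), (4, 67), (9, 17), (10, 53), (14, 60), (17, 19), (20, 6), (21, 77)])
v22: WRITE b=62  (b history now [(2, 79), (3, 83), (8, 54), (11, 25), (13, 44), (15, 82), (16, 2), (19, 78), (22, 62)])
READ c @v3: history=[(1, 55), (4, 67), (9, 17), (10, 53), (14, 60), (17, 19), (20, 6), (21, 77)] -> pick v1 -> 55
v23: WRITE a=63  (a history now [(5, 37), (6, 1), (7, 64), (12, 43), (18, 86), (23, 63)])
v24: WRITE b=84  (b history now [(2, 79), (3, 83), (8, 54), (11, 25), (13, 44), (15, 82), (16, 2), (19, 78), (22, 62), (24, 84)])
v25: WRITE b=9  (b history now [(2, 79), (3, 83), (8, 54), (11, 25), (13, 44), (15, 82), (16, 2), (19, 78), (22, 62), (24, 84), (25, 9)])
v26: WRITE a=50  (a history now [(5, 37), (6, 1), (7, 64), (12, 43), (18, 86), (23, 63), (26, 50)])
READ b @v25: history=[(2, 79), (3, 83), (8, 54), (11, 25), (13, 44), (15, 82), (16, 2), (19, 78), (22, 62), (24, 84), (25, 9)] -> pick v25 -> 9
v27: WRITE a=80  (a history now [(5, 37), (6, 1), (7, 64), (12, 43), (18, 86), (23, 63), (26, 50), (27, 80)])
READ a @v4: history=[(5, 37), (6, 1), (7, 64), (12, 43), (18, 86), (23, 63), (26, 50), (27, 80)] -> no version <= 4 -> NONE
v28: WRITE c=41  (c history now [(1, 55), (4, 67), (9, 17), (10, 53), (14, 60), (17, 19), (20, 6), (21, 77), (28, 41)])
Read results in order: ['NONE', '79', 'NONE', '55', 'NONE', 'NONE', '55', '64', '60', '55', '9', 'NONE']
NONE count = 5

Answer: 5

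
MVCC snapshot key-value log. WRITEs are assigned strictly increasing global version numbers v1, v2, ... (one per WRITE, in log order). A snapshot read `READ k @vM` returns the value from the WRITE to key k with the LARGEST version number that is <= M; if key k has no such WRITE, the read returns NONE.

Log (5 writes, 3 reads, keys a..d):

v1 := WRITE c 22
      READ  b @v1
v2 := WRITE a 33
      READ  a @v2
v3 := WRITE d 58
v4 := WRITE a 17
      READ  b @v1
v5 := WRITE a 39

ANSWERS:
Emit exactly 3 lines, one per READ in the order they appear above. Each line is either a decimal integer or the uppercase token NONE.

v1: WRITE c=22  (c history now [(1, 22)])
READ b @v1: history=[] -> no version <= 1 -> NONE
v2: WRITE a=33  (a history now [(2, 33)])
READ a @v2: history=[(2, 33)] -> pick v2 -> 33
v3: WRITE d=58  (d history now [(3, 58)])
v4: WRITE a=17  (a history now [(2, 33), (4, 17)])
READ b @v1: history=[] -> no version <= 1 -> NONE
v5: WRITE a=39  (a history now [(2, 33), (4, 17), (5, 39)])

Answer: NONE
33
NONE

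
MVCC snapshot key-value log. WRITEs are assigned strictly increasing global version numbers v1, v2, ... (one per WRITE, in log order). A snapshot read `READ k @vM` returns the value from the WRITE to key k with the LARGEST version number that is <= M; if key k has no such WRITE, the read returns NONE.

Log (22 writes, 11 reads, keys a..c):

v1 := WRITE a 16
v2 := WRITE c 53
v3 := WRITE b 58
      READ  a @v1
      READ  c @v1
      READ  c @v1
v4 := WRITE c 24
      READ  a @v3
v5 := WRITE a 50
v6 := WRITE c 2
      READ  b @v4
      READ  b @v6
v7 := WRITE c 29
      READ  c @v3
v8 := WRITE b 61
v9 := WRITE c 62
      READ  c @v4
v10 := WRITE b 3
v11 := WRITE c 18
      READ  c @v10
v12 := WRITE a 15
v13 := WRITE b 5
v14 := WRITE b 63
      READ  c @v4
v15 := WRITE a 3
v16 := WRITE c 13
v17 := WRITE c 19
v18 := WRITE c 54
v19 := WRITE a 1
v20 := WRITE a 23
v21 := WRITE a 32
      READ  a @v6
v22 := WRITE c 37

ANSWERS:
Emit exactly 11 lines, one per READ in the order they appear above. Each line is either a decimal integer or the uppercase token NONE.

Answer: 16
NONE
NONE
16
58
58
53
24
62
24
50

Derivation:
v1: WRITE a=16  (a history now [(1, 16)])
v2: WRITE c=53  (c history now [(2, 53)])
v3: WRITE b=58  (b history now [(3, 58)])
READ a @v1: history=[(1, 16)] -> pick v1 -> 16
READ c @v1: history=[(2, 53)] -> no version <= 1 -> NONE
READ c @v1: history=[(2, 53)] -> no version <= 1 -> NONE
v4: WRITE c=24  (c history now [(2, 53), (4, 24)])
READ a @v3: history=[(1, 16)] -> pick v1 -> 16
v5: WRITE a=50  (a history now [(1, 16), (5, 50)])
v6: WRITE c=2  (c history now [(2, 53), (4, 24), (6, 2)])
READ b @v4: history=[(3, 58)] -> pick v3 -> 58
READ b @v6: history=[(3, 58)] -> pick v3 -> 58
v7: WRITE c=29  (c history now [(2, 53), (4, 24), (6, 2), (7, 29)])
READ c @v3: history=[(2, 53), (4, 24), (6, 2), (7, 29)] -> pick v2 -> 53
v8: WRITE b=61  (b history now [(3, 58), (8, 61)])
v9: WRITE c=62  (c history now [(2, 53), (4, 24), (6, 2), (7, 29), (9, 62)])
READ c @v4: history=[(2, 53), (4, 24), (6, 2), (7, 29), (9, 62)] -> pick v4 -> 24
v10: WRITE b=3  (b history now [(3, 58), (8, 61), (10, 3)])
v11: WRITE c=18  (c history now [(2, 53), (4, 24), (6, 2), (7, 29), (9, 62), (11, 18)])
READ c @v10: history=[(2, 53), (4, 24), (6, 2), (7, 29), (9, 62), (11, 18)] -> pick v9 -> 62
v12: WRITE a=15  (a history now [(1, 16), (5, 50), (12, 15)])
v13: WRITE b=5  (b history now [(3, 58), (8, 61), (10, 3), (13, 5)])
v14: WRITE b=63  (b history now [(3, 58), (8, 61), (10, 3), (13, 5), (14, 63)])
READ c @v4: history=[(2, 53), (4, 24), (6, 2), (7, 29), (9, 62), (11, 18)] -> pick v4 -> 24
v15: WRITE a=3  (a history now [(1, 16), (5, 50), (12, 15), (15, 3)])
v16: WRITE c=13  (c history now [(2, 53), (4, 24), (6, 2), (7, 29), (9, 62), (11, 18), (16, 13)])
v17: WRITE c=19  (c history now [(2, 53), (4, 24), (6, 2), (7, 29), (9, 62), (11, 18), (16, 13), (17, 19)])
v18: WRITE c=54  (c history now [(2, 53), (4, 24), (6, 2), (7, 29), (9, 62), (11, 18), (16, 13), (17, 19), (18, 54)])
v19: WRITE a=1  (a history now [(1, 16), (5, 50), (12, 15), (15, 3), (19, 1)])
v20: WRITE a=23  (a history now [(1, 16), (5, 50), (12, 15), (15, 3), (19, 1), (20, 23)])
v21: WRITE a=32  (a history now [(1, 16), (5, 50), (12, 15), (15, 3), (19, 1), (20, 23), (21, 32)])
READ a @v6: history=[(1, 16), (5, 50), (12, 15), (15, 3), (19, 1), (20, 23), (21, 32)] -> pick v5 -> 50
v22: WRITE c=37  (c history now [(2, 53), (4, 24), (6, 2), (7, 29), (9, 62), (11, 18), (16, 13), (17, 19), (18, 54), (22, 37)])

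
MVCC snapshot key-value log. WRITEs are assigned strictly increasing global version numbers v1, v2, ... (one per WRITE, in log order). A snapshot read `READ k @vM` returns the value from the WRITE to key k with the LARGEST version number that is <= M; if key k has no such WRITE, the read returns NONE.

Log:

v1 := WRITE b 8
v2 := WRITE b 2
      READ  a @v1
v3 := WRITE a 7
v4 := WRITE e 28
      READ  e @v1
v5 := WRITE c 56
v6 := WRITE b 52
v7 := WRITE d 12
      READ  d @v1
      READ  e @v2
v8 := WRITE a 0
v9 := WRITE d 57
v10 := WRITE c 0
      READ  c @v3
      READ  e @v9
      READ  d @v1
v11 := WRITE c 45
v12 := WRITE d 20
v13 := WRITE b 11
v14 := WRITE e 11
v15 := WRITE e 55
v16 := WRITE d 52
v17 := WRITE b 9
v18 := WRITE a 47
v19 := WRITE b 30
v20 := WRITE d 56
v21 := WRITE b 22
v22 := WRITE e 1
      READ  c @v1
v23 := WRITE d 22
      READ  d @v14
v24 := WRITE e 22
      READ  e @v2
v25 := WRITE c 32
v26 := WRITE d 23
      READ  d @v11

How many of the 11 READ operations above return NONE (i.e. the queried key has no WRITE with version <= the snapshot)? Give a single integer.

v1: WRITE b=8  (b history now [(1, 8)])
v2: WRITE b=2  (b history now [(1, 8), (2, 2)])
READ a @v1: history=[] -> no version <= 1 -> NONE
v3: WRITE a=7  (a history now [(3, 7)])
v4: WRITE e=28  (e history now [(4, 28)])
READ e @v1: history=[(4, 28)] -> no version <= 1 -> NONE
v5: WRITE c=56  (c history now [(5, 56)])
v6: WRITE b=52  (b history now [(1, 8), (2, 2), (6, 52)])
v7: WRITE d=12  (d history now [(7, 12)])
READ d @v1: history=[(7, 12)] -> no version <= 1 -> NONE
READ e @v2: history=[(4, 28)] -> no version <= 2 -> NONE
v8: WRITE a=0  (a history now [(3, 7), (8, 0)])
v9: WRITE d=57  (d history now [(7, 12), (9, 57)])
v10: WRITE c=0  (c history now [(5, 56), (10, 0)])
READ c @v3: history=[(5, 56), (10, 0)] -> no version <= 3 -> NONE
READ e @v9: history=[(4, 28)] -> pick v4 -> 28
READ d @v1: history=[(7, 12), (9, 57)] -> no version <= 1 -> NONE
v11: WRITE c=45  (c history now [(5, 56), (10, 0), (11, 45)])
v12: WRITE d=20  (d history now [(7, 12), (9, 57), (12, 20)])
v13: WRITE b=11  (b history now [(1, 8), (2, 2), (6, 52), (13, 11)])
v14: WRITE e=11  (e history now [(4, 28), (14, 11)])
v15: WRITE e=55  (e history now [(4, 28), (14, 11), (15, 55)])
v16: WRITE d=52  (d history now [(7, 12), (9, 57), (12, 20), (16, 52)])
v17: WRITE b=9  (b history now [(1, 8), (2, 2), (6, 52), (13, 11), (17, 9)])
v18: WRITE a=47  (a history now [(3, 7), (8, 0), (18, 47)])
v19: WRITE b=30  (b history now [(1, 8), (2, 2), (6, 52), (13, 11), (17, 9), (19, 30)])
v20: WRITE d=56  (d history now [(7, 12), (9, 57), (12, 20), (16, 52), (20, 56)])
v21: WRITE b=22  (b history now [(1, 8), (2, 2), (6, 52), (13, 11), (17, 9), (19, 30), (21, 22)])
v22: WRITE e=1  (e history now [(4, 28), (14, 11), (15, 55), (22, 1)])
READ c @v1: history=[(5, 56), (10, 0), (11, 45)] -> no version <= 1 -> NONE
v23: WRITE d=22  (d history now [(7, 12), (9, 57), (12, 20), (16, 52), (20, 56), (23, 22)])
READ d @v14: history=[(7, 12), (9, 57), (12, 20), (16, 52), (20, 56), (23, 22)] -> pick v12 -> 20
v24: WRITE e=22  (e history now [(4, 28), (14, 11), (15, 55), (22, 1), (24, 22)])
READ e @v2: history=[(4, 28), (14, 11), (15, 55), (22, 1), (24, 22)] -> no version <= 2 -> NONE
v25: WRITE c=32  (c history now [(5, 56), (10, 0), (11, 45), (25, 32)])
v26: WRITE d=23  (d history now [(7, 12), (9, 57), (12, 20), (16, 52), (20, 56), (23, 22), (26, 23)])
READ d @v11: history=[(7, 12), (9, 57), (12, 20), (16, 52), (20, 56), (23, 22), (26, 23)] -> pick v9 -> 57
Read results in order: ['NONE', 'NONE', 'NONE', 'NONE', 'NONE', '28', 'NONE', 'NONE', '20', 'NONE', '57']
NONE count = 8

Answer: 8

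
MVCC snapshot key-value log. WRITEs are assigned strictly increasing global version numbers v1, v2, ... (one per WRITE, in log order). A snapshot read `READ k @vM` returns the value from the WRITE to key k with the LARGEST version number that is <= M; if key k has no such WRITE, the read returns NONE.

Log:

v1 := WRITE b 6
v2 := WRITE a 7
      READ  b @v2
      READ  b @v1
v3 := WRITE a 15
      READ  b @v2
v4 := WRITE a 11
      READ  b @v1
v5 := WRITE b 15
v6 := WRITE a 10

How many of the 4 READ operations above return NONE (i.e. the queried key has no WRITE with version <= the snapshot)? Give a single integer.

Answer: 0

Derivation:
v1: WRITE b=6  (b history now [(1, 6)])
v2: WRITE a=7  (a history now [(2, 7)])
READ b @v2: history=[(1, 6)] -> pick v1 -> 6
READ b @v1: history=[(1, 6)] -> pick v1 -> 6
v3: WRITE a=15  (a history now [(2, 7), (3, 15)])
READ b @v2: history=[(1, 6)] -> pick v1 -> 6
v4: WRITE a=11  (a history now [(2, 7), (3, 15), (4, 11)])
READ b @v1: history=[(1, 6)] -> pick v1 -> 6
v5: WRITE b=15  (b history now [(1, 6), (5, 15)])
v6: WRITE a=10  (a history now [(2, 7), (3, 15), (4, 11), (6, 10)])
Read results in order: ['6', '6', '6', '6']
NONE count = 0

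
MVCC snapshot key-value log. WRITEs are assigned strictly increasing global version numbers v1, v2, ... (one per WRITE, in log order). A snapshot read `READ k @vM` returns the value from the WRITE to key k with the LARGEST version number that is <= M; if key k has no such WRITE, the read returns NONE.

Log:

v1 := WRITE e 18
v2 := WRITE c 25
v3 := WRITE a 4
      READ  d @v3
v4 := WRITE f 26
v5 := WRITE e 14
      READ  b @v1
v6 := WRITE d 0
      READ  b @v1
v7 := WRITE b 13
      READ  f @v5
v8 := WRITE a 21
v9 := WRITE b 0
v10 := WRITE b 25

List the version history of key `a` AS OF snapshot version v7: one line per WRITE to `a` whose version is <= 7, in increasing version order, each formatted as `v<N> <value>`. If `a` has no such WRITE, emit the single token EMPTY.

Answer: v3 4

Derivation:
Scan writes for key=a with version <= 7:
  v1 WRITE e 18 -> skip
  v2 WRITE c 25 -> skip
  v3 WRITE a 4 -> keep
  v4 WRITE f 26 -> skip
  v5 WRITE e 14 -> skip
  v6 WRITE d 0 -> skip
  v7 WRITE b 13 -> skip
  v8 WRITE a 21 -> drop (> snap)
  v9 WRITE b 0 -> skip
  v10 WRITE b 25 -> skip
Collected: [(3, 4)]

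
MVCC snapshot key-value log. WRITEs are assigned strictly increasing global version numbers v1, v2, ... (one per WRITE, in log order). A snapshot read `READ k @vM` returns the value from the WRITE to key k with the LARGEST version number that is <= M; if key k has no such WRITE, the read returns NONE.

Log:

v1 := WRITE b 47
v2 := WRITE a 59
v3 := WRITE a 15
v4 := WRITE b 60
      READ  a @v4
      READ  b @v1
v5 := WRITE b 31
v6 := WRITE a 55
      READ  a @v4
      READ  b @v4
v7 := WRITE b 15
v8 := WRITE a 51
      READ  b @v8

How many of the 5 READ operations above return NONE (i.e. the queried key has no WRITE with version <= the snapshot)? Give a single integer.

v1: WRITE b=47  (b history now [(1, 47)])
v2: WRITE a=59  (a history now [(2, 59)])
v3: WRITE a=15  (a history now [(2, 59), (3, 15)])
v4: WRITE b=60  (b history now [(1, 47), (4, 60)])
READ a @v4: history=[(2, 59), (3, 15)] -> pick v3 -> 15
READ b @v1: history=[(1, 47), (4, 60)] -> pick v1 -> 47
v5: WRITE b=31  (b history now [(1, 47), (4, 60), (5, 31)])
v6: WRITE a=55  (a history now [(2, 59), (3, 15), (6, 55)])
READ a @v4: history=[(2, 59), (3, 15), (6, 55)] -> pick v3 -> 15
READ b @v4: history=[(1, 47), (4, 60), (5, 31)] -> pick v4 -> 60
v7: WRITE b=15  (b history now [(1, 47), (4, 60), (5, 31), (7, 15)])
v8: WRITE a=51  (a history now [(2, 59), (3, 15), (6, 55), (8, 51)])
READ b @v8: history=[(1, 47), (4, 60), (5, 31), (7, 15)] -> pick v7 -> 15
Read results in order: ['15', '47', '15', '60', '15']
NONE count = 0

Answer: 0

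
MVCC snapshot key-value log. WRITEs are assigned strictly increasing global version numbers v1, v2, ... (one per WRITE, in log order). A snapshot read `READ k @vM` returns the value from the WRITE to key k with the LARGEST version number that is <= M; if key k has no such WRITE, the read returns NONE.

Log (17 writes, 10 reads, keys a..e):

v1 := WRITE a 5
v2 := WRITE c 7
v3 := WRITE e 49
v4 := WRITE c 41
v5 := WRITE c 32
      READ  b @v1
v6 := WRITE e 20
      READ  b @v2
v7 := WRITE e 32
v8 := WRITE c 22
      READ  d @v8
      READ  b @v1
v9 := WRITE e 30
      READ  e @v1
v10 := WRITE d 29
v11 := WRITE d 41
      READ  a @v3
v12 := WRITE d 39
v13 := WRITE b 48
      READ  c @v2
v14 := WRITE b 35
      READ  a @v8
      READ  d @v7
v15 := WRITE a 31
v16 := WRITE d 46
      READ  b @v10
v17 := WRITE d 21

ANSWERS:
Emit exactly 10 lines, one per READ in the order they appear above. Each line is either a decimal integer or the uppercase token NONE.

Answer: NONE
NONE
NONE
NONE
NONE
5
7
5
NONE
NONE

Derivation:
v1: WRITE a=5  (a history now [(1, 5)])
v2: WRITE c=7  (c history now [(2, 7)])
v3: WRITE e=49  (e history now [(3, 49)])
v4: WRITE c=41  (c history now [(2, 7), (4, 41)])
v5: WRITE c=32  (c history now [(2, 7), (4, 41), (5, 32)])
READ b @v1: history=[] -> no version <= 1 -> NONE
v6: WRITE e=20  (e history now [(3, 49), (6, 20)])
READ b @v2: history=[] -> no version <= 2 -> NONE
v7: WRITE e=32  (e history now [(3, 49), (6, 20), (7, 32)])
v8: WRITE c=22  (c history now [(2, 7), (4, 41), (5, 32), (8, 22)])
READ d @v8: history=[] -> no version <= 8 -> NONE
READ b @v1: history=[] -> no version <= 1 -> NONE
v9: WRITE e=30  (e history now [(3, 49), (6, 20), (7, 32), (9, 30)])
READ e @v1: history=[(3, 49), (6, 20), (7, 32), (9, 30)] -> no version <= 1 -> NONE
v10: WRITE d=29  (d history now [(10, 29)])
v11: WRITE d=41  (d history now [(10, 29), (11, 41)])
READ a @v3: history=[(1, 5)] -> pick v1 -> 5
v12: WRITE d=39  (d history now [(10, 29), (11, 41), (12, 39)])
v13: WRITE b=48  (b history now [(13, 48)])
READ c @v2: history=[(2, 7), (4, 41), (5, 32), (8, 22)] -> pick v2 -> 7
v14: WRITE b=35  (b history now [(13, 48), (14, 35)])
READ a @v8: history=[(1, 5)] -> pick v1 -> 5
READ d @v7: history=[(10, 29), (11, 41), (12, 39)] -> no version <= 7 -> NONE
v15: WRITE a=31  (a history now [(1, 5), (15, 31)])
v16: WRITE d=46  (d history now [(10, 29), (11, 41), (12, 39), (16, 46)])
READ b @v10: history=[(13, 48), (14, 35)] -> no version <= 10 -> NONE
v17: WRITE d=21  (d history now [(10, 29), (11, 41), (12, 39), (16, 46), (17, 21)])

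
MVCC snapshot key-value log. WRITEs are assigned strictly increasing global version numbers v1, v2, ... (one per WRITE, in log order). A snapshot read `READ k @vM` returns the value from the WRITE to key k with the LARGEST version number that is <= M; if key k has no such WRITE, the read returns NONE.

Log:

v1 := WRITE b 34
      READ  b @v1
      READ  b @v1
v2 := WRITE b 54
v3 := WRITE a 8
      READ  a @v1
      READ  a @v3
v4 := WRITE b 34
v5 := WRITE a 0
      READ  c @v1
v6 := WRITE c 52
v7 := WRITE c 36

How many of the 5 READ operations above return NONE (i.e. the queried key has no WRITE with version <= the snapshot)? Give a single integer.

v1: WRITE b=34  (b history now [(1, 34)])
READ b @v1: history=[(1, 34)] -> pick v1 -> 34
READ b @v1: history=[(1, 34)] -> pick v1 -> 34
v2: WRITE b=54  (b history now [(1, 34), (2, 54)])
v3: WRITE a=8  (a history now [(3, 8)])
READ a @v1: history=[(3, 8)] -> no version <= 1 -> NONE
READ a @v3: history=[(3, 8)] -> pick v3 -> 8
v4: WRITE b=34  (b history now [(1, 34), (2, 54), (4, 34)])
v5: WRITE a=0  (a history now [(3, 8), (5, 0)])
READ c @v1: history=[] -> no version <= 1 -> NONE
v6: WRITE c=52  (c history now [(6, 52)])
v7: WRITE c=36  (c history now [(6, 52), (7, 36)])
Read results in order: ['34', '34', 'NONE', '8', 'NONE']
NONE count = 2

Answer: 2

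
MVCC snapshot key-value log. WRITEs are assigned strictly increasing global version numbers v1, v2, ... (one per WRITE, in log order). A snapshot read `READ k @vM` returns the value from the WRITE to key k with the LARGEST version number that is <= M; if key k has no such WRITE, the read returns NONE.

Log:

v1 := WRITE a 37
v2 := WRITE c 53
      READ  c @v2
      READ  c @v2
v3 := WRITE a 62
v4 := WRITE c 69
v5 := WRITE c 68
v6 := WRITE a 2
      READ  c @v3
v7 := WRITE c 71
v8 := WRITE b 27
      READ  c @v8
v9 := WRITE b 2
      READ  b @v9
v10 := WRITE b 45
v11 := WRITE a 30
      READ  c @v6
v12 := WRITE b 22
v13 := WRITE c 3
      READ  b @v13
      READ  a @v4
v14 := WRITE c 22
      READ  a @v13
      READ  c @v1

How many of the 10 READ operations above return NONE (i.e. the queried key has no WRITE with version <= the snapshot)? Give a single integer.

v1: WRITE a=37  (a history now [(1, 37)])
v2: WRITE c=53  (c history now [(2, 53)])
READ c @v2: history=[(2, 53)] -> pick v2 -> 53
READ c @v2: history=[(2, 53)] -> pick v2 -> 53
v3: WRITE a=62  (a history now [(1, 37), (3, 62)])
v4: WRITE c=69  (c history now [(2, 53), (4, 69)])
v5: WRITE c=68  (c history now [(2, 53), (4, 69), (5, 68)])
v6: WRITE a=2  (a history now [(1, 37), (3, 62), (6, 2)])
READ c @v3: history=[(2, 53), (4, 69), (5, 68)] -> pick v2 -> 53
v7: WRITE c=71  (c history now [(2, 53), (4, 69), (5, 68), (7, 71)])
v8: WRITE b=27  (b history now [(8, 27)])
READ c @v8: history=[(2, 53), (4, 69), (5, 68), (7, 71)] -> pick v7 -> 71
v9: WRITE b=2  (b history now [(8, 27), (9, 2)])
READ b @v9: history=[(8, 27), (9, 2)] -> pick v9 -> 2
v10: WRITE b=45  (b history now [(8, 27), (9, 2), (10, 45)])
v11: WRITE a=30  (a history now [(1, 37), (3, 62), (6, 2), (11, 30)])
READ c @v6: history=[(2, 53), (4, 69), (5, 68), (7, 71)] -> pick v5 -> 68
v12: WRITE b=22  (b history now [(8, 27), (9, 2), (10, 45), (12, 22)])
v13: WRITE c=3  (c history now [(2, 53), (4, 69), (5, 68), (7, 71), (13, 3)])
READ b @v13: history=[(8, 27), (9, 2), (10, 45), (12, 22)] -> pick v12 -> 22
READ a @v4: history=[(1, 37), (3, 62), (6, 2), (11, 30)] -> pick v3 -> 62
v14: WRITE c=22  (c history now [(2, 53), (4, 69), (5, 68), (7, 71), (13, 3), (14, 22)])
READ a @v13: history=[(1, 37), (3, 62), (6, 2), (11, 30)] -> pick v11 -> 30
READ c @v1: history=[(2, 53), (4, 69), (5, 68), (7, 71), (13, 3), (14, 22)] -> no version <= 1 -> NONE
Read results in order: ['53', '53', '53', '71', '2', '68', '22', '62', '30', 'NONE']
NONE count = 1

Answer: 1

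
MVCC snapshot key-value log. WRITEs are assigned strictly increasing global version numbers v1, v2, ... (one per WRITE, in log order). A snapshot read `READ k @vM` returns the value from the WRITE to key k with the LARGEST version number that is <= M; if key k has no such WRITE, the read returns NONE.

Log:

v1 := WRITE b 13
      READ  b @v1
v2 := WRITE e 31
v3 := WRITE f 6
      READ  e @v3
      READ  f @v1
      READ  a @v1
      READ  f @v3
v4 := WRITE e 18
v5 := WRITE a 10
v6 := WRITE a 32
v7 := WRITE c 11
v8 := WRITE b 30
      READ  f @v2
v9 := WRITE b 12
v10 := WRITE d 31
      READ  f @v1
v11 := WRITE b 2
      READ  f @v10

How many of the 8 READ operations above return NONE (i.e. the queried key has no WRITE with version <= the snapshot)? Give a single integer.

Answer: 4

Derivation:
v1: WRITE b=13  (b history now [(1, 13)])
READ b @v1: history=[(1, 13)] -> pick v1 -> 13
v2: WRITE e=31  (e history now [(2, 31)])
v3: WRITE f=6  (f history now [(3, 6)])
READ e @v3: history=[(2, 31)] -> pick v2 -> 31
READ f @v1: history=[(3, 6)] -> no version <= 1 -> NONE
READ a @v1: history=[] -> no version <= 1 -> NONE
READ f @v3: history=[(3, 6)] -> pick v3 -> 6
v4: WRITE e=18  (e history now [(2, 31), (4, 18)])
v5: WRITE a=10  (a history now [(5, 10)])
v6: WRITE a=32  (a history now [(5, 10), (6, 32)])
v7: WRITE c=11  (c history now [(7, 11)])
v8: WRITE b=30  (b history now [(1, 13), (8, 30)])
READ f @v2: history=[(3, 6)] -> no version <= 2 -> NONE
v9: WRITE b=12  (b history now [(1, 13), (8, 30), (9, 12)])
v10: WRITE d=31  (d history now [(10, 31)])
READ f @v1: history=[(3, 6)] -> no version <= 1 -> NONE
v11: WRITE b=2  (b history now [(1, 13), (8, 30), (9, 12), (11, 2)])
READ f @v10: history=[(3, 6)] -> pick v3 -> 6
Read results in order: ['13', '31', 'NONE', 'NONE', '6', 'NONE', 'NONE', '6']
NONE count = 4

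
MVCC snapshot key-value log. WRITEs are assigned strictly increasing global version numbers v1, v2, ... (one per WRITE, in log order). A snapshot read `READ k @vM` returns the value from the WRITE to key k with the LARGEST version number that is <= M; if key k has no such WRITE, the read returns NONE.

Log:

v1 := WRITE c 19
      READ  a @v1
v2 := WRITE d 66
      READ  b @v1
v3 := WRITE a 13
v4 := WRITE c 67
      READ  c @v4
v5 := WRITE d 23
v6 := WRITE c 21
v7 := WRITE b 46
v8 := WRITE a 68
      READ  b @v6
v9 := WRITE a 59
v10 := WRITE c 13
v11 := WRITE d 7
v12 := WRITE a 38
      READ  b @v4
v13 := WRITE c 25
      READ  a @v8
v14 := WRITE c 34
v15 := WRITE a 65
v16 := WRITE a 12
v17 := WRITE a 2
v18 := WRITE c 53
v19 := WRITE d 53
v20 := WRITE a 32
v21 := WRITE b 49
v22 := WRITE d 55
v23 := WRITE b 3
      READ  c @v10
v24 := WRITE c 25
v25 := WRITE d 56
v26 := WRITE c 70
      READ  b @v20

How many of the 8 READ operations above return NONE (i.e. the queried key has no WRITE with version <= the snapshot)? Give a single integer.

Answer: 4

Derivation:
v1: WRITE c=19  (c history now [(1, 19)])
READ a @v1: history=[] -> no version <= 1 -> NONE
v2: WRITE d=66  (d history now [(2, 66)])
READ b @v1: history=[] -> no version <= 1 -> NONE
v3: WRITE a=13  (a history now [(3, 13)])
v4: WRITE c=67  (c history now [(1, 19), (4, 67)])
READ c @v4: history=[(1, 19), (4, 67)] -> pick v4 -> 67
v5: WRITE d=23  (d history now [(2, 66), (5, 23)])
v6: WRITE c=21  (c history now [(1, 19), (4, 67), (6, 21)])
v7: WRITE b=46  (b history now [(7, 46)])
v8: WRITE a=68  (a history now [(3, 13), (8, 68)])
READ b @v6: history=[(7, 46)] -> no version <= 6 -> NONE
v9: WRITE a=59  (a history now [(3, 13), (8, 68), (9, 59)])
v10: WRITE c=13  (c history now [(1, 19), (4, 67), (6, 21), (10, 13)])
v11: WRITE d=7  (d history now [(2, 66), (5, 23), (11, 7)])
v12: WRITE a=38  (a history now [(3, 13), (8, 68), (9, 59), (12, 38)])
READ b @v4: history=[(7, 46)] -> no version <= 4 -> NONE
v13: WRITE c=25  (c history now [(1, 19), (4, 67), (6, 21), (10, 13), (13, 25)])
READ a @v8: history=[(3, 13), (8, 68), (9, 59), (12, 38)] -> pick v8 -> 68
v14: WRITE c=34  (c history now [(1, 19), (4, 67), (6, 21), (10, 13), (13, 25), (14, 34)])
v15: WRITE a=65  (a history now [(3, 13), (8, 68), (9, 59), (12, 38), (15, 65)])
v16: WRITE a=12  (a history now [(3, 13), (8, 68), (9, 59), (12, 38), (15, 65), (16, 12)])
v17: WRITE a=2  (a history now [(3, 13), (8, 68), (9, 59), (12, 38), (15, 65), (16, 12), (17, 2)])
v18: WRITE c=53  (c history now [(1, 19), (4, 67), (6, 21), (10, 13), (13, 25), (14, 34), (18, 53)])
v19: WRITE d=53  (d history now [(2, 66), (5, 23), (11, 7), (19, 53)])
v20: WRITE a=32  (a history now [(3, 13), (8, 68), (9, 59), (12, 38), (15, 65), (16, 12), (17, 2), (20, 32)])
v21: WRITE b=49  (b history now [(7, 46), (21, 49)])
v22: WRITE d=55  (d history now [(2, 66), (5, 23), (11, 7), (19, 53), (22, 55)])
v23: WRITE b=3  (b history now [(7, 46), (21, 49), (23, 3)])
READ c @v10: history=[(1, 19), (4, 67), (6, 21), (10, 13), (13, 25), (14, 34), (18, 53)] -> pick v10 -> 13
v24: WRITE c=25  (c history now [(1, 19), (4, 67), (6, 21), (10, 13), (13, 25), (14, 34), (18, 53), (24, 25)])
v25: WRITE d=56  (d history now [(2, 66), (5, 23), (11, 7), (19, 53), (22, 55), (25, 56)])
v26: WRITE c=70  (c history now [(1, 19), (4, 67), (6, 21), (10, 13), (13, 25), (14, 34), (18, 53), (24, 25), (26, 70)])
READ b @v20: history=[(7, 46), (21, 49), (23, 3)] -> pick v7 -> 46
Read results in order: ['NONE', 'NONE', '67', 'NONE', 'NONE', '68', '13', '46']
NONE count = 4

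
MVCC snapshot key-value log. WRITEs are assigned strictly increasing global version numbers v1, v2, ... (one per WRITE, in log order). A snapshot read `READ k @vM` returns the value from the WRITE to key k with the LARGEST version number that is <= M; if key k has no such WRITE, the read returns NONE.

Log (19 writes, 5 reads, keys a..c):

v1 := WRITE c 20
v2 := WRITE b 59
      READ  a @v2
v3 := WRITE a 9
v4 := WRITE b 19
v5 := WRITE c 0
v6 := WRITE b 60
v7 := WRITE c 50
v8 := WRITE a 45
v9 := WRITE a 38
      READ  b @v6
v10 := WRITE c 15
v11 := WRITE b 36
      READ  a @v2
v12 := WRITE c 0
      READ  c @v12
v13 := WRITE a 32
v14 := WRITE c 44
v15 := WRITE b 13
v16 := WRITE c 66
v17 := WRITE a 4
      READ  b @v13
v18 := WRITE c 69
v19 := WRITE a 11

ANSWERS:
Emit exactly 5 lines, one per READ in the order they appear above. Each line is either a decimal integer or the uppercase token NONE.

Answer: NONE
60
NONE
0
36

Derivation:
v1: WRITE c=20  (c history now [(1, 20)])
v2: WRITE b=59  (b history now [(2, 59)])
READ a @v2: history=[] -> no version <= 2 -> NONE
v3: WRITE a=9  (a history now [(3, 9)])
v4: WRITE b=19  (b history now [(2, 59), (4, 19)])
v5: WRITE c=0  (c history now [(1, 20), (5, 0)])
v6: WRITE b=60  (b history now [(2, 59), (4, 19), (6, 60)])
v7: WRITE c=50  (c history now [(1, 20), (5, 0), (7, 50)])
v8: WRITE a=45  (a history now [(3, 9), (8, 45)])
v9: WRITE a=38  (a history now [(3, 9), (8, 45), (9, 38)])
READ b @v6: history=[(2, 59), (4, 19), (6, 60)] -> pick v6 -> 60
v10: WRITE c=15  (c history now [(1, 20), (5, 0), (7, 50), (10, 15)])
v11: WRITE b=36  (b history now [(2, 59), (4, 19), (6, 60), (11, 36)])
READ a @v2: history=[(3, 9), (8, 45), (9, 38)] -> no version <= 2 -> NONE
v12: WRITE c=0  (c history now [(1, 20), (5, 0), (7, 50), (10, 15), (12, 0)])
READ c @v12: history=[(1, 20), (5, 0), (7, 50), (10, 15), (12, 0)] -> pick v12 -> 0
v13: WRITE a=32  (a history now [(3, 9), (8, 45), (9, 38), (13, 32)])
v14: WRITE c=44  (c history now [(1, 20), (5, 0), (7, 50), (10, 15), (12, 0), (14, 44)])
v15: WRITE b=13  (b history now [(2, 59), (4, 19), (6, 60), (11, 36), (15, 13)])
v16: WRITE c=66  (c history now [(1, 20), (5, 0), (7, 50), (10, 15), (12, 0), (14, 44), (16, 66)])
v17: WRITE a=4  (a history now [(3, 9), (8, 45), (9, 38), (13, 32), (17, 4)])
READ b @v13: history=[(2, 59), (4, 19), (6, 60), (11, 36), (15, 13)] -> pick v11 -> 36
v18: WRITE c=69  (c history now [(1, 20), (5, 0), (7, 50), (10, 15), (12, 0), (14, 44), (16, 66), (18, 69)])
v19: WRITE a=11  (a history now [(3, 9), (8, 45), (9, 38), (13, 32), (17, 4), (19, 11)])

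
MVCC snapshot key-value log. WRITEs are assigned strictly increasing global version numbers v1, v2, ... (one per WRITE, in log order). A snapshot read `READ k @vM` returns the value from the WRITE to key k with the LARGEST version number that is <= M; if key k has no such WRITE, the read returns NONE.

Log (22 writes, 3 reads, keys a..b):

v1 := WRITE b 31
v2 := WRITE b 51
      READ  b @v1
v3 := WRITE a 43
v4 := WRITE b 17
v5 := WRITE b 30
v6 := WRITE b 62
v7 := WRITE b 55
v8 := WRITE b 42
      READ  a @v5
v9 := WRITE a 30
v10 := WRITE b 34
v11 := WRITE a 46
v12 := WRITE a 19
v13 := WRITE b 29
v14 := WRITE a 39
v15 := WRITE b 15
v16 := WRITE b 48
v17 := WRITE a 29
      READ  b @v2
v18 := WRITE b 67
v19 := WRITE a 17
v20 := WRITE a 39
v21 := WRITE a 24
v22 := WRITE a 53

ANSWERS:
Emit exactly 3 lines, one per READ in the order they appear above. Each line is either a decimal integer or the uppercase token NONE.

v1: WRITE b=31  (b history now [(1, 31)])
v2: WRITE b=51  (b history now [(1, 31), (2, 51)])
READ b @v1: history=[(1, 31), (2, 51)] -> pick v1 -> 31
v3: WRITE a=43  (a history now [(3, 43)])
v4: WRITE b=17  (b history now [(1, 31), (2, 51), (4, 17)])
v5: WRITE b=30  (b history now [(1, 31), (2, 51), (4, 17), (5, 30)])
v6: WRITE b=62  (b history now [(1, 31), (2, 51), (4, 17), (5, 30), (6, 62)])
v7: WRITE b=55  (b history now [(1, 31), (2, 51), (4, 17), (5, 30), (6, 62), (7, 55)])
v8: WRITE b=42  (b history now [(1, 31), (2, 51), (4, 17), (5, 30), (6, 62), (7, 55), (8, 42)])
READ a @v5: history=[(3, 43)] -> pick v3 -> 43
v9: WRITE a=30  (a history now [(3, 43), (9, 30)])
v10: WRITE b=34  (b history now [(1, 31), (2, 51), (4, 17), (5, 30), (6, 62), (7, 55), (8, 42), (10, 34)])
v11: WRITE a=46  (a history now [(3, 43), (9, 30), (11, 46)])
v12: WRITE a=19  (a history now [(3, 43), (9, 30), (11, 46), (12, 19)])
v13: WRITE b=29  (b history now [(1, 31), (2, 51), (4, 17), (5, 30), (6, 62), (7, 55), (8, 42), (10, 34), (13, 29)])
v14: WRITE a=39  (a history now [(3, 43), (9, 30), (11, 46), (12, 19), (14, 39)])
v15: WRITE b=15  (b history now [(1, 31), (2, 51), (4, 17), (5, 30), (6, 62), (7, 55), (8, 42), (10, 34), (13, 29), (15, 15)])
v16: WRITE b=48  (b history now [(1, 31), (2, 51), (4, 17), (5, 30), (6, 62), (7, 55), (8, 42), (10, 34), (13, 29), (15, 15), (16, 48)])
v17: WRITE a=29  (a history now [(3, 43), (9, 30), (11, 46), (12, 19), (14, 39), (17, 29)])
READ b @v2: history=[(1, 31), (2, 51), (4, 17), (5, 30), (6, 62), (7, 55), (8, 42), (10, 34), (13, 29), (15, 15), (16, 48)] -> pick v2 -> 51
v18: WRITE b=67  (b history now [(1, 31), (2, 51), (4, 17), (5, 30), (6, 62), (7, 55), (8, 42), (10, 34), (13, 29), (15, 15), (16, 48), (18, 67)])
v19: WRITE a=17  (a history now [(3, 43), (9, 30), (11, 46), (12, 19), (14, 39), (17, 29), (19, 17)])
v20: WRITE a=39  (a history now [(3, 43), (9, 30), (11, 46), (12, 19), (14, 39), (17, 29), (19, 17), (20, 39)])
v21: WRITE a=24  (a history now [(3, 43), (9, 30), (11, 46), (12, 19), (14, 39), (17, 29), (19, 17), (20, 39), (21, 24)])
v22: WRITE a=53  (a history now [(3, 43), (9, 30), (11, 46), (12, 19), (14, 39), (17, 29), (19, 17), (20, 39), (21, 24), (22, 53)])

Answer: 31
43
51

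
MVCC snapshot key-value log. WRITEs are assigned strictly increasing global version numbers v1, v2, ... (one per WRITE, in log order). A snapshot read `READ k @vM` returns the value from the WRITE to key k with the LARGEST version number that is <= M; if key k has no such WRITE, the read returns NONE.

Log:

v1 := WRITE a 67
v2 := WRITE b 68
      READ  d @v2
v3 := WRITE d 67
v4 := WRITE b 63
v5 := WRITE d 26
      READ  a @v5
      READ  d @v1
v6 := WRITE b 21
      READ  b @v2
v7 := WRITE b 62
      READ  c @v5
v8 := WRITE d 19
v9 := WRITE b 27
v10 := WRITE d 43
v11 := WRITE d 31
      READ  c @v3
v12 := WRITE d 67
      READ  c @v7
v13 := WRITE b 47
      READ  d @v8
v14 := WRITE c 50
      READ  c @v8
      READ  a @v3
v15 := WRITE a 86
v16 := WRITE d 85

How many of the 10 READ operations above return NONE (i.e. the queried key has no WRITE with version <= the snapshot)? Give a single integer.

Answer: 6

Derivation:
v1: WRITE a=67  (a history now [(1, 67)])
v2: WRITE b=68  (b history now [(2, 68)])
READ d @v2: history=[] -> no version <= 2 -> NONE
v3: WRITE d=67  (d history now [(3, 67)])
v4: WRITE b=63  (b history now [(2, 68), (4, 63)])
v5: WRITE d=26  (d history now [(3, 67), (5, 26)])
READ a @v5: history=[(1, 67)] -> pick v1 -> 67
READ d @v1: history=[(3, 67), (5, 26)] -> no version <= 1 -> NONE
v6: WRITE b=21  (b history now [(2, 68), (4, 63), (6, 21)])
READ b @v2: history=[(2, 68), (4, 63), (6, 21)] -> pick v2 -> 68
v7: WRITE b=62  (b history now [(2, 68), (4, 63), (6, 21), (7, 62)])
READ c @v5: history=[] -> no version <= 5 -> NONE
v8: WRITE d=19  (d history now [(3, 67), (5, 26), (8, 19)])
v9: WRITE b=27  (b history now [(2, 68), (4, 63), (6, 21), (7, 62), (9, 27)])
v10: WRITE d=43  (d history now [(3, 67), (5, 26), (8, 19), (10, 43)])
v11: WRITE d=31  (d history now [(3, 67), (5, 26), (8, 19), (10, 43), (11, 31)])
READ c @v3: history=[] -> no version <= 3 -> NONE
v12: WRITE d=67  (d history now [(3, 67), (5, 26), (8, 19), (10, 43), (11, 31), (12, 67)])
READ c @v7: history=[] -> no version <= 7 -> NONE
v13: WRITE b=47  (b history now [(2, 68), (4, 63), (6, 21), (7, 62), (9, 27), (13, 47)])
READ d @v8: history=[(3, 67), (5, 26), (8, 19), (10, 43), (11, 31), (12, 67)] -> pick v8 -> 19
v14: WRITE c=50  (c history now [(14, 50)])
READ c @v8: history=[(14, 50)] -> no version <= 8 -> NONE
READ a @v3: history=[(1, 67)] -> pick v1 -> 67
v15: WRITE a=86  (a history now [(1, 67), (15, 86)])
v16: WRITE d=85  (d history now [(3, 67), (5, 26), (8, 19), (10, 43), (11, 31), (12, 67), (16, 85)])
Read results in order: ['NONE', '67', 'NONE', '68', 'NONE', 'NONE', 'NONE', '19', 'NONE', '67']
NONE count = 6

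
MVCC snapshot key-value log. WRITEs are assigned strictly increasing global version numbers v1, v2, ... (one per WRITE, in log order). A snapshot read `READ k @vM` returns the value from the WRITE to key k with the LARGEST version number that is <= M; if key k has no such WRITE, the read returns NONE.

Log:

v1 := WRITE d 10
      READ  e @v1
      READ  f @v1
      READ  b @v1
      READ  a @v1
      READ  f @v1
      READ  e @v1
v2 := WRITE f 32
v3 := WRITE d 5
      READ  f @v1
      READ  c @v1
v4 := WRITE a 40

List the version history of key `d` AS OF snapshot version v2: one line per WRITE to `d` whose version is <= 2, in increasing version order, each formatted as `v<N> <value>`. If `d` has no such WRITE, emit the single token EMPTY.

Answer: v1 10

Derivation:
Scan writes for key=d with version <= 2:
  v1 WRITE d 10 -> keep
  v2 WRITE f 32 -> skip
  v3 WRITE d 5 -> drop (> snap)
  v4 WRITE a 40 -> skip
Collected: [(1, 10)]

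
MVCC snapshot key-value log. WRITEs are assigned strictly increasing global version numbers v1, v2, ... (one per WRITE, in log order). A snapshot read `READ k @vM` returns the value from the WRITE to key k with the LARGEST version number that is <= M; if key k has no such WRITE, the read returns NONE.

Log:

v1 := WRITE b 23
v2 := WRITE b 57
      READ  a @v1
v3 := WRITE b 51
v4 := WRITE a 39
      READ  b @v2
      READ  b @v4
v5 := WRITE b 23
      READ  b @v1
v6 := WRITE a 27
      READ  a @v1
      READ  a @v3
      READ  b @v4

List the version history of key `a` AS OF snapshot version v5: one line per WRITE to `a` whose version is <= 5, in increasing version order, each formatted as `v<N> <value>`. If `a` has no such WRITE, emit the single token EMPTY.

Scan writes for key=a with version <= 5:
  v1 WRITE b 23 -> skip
  v2 WRITE b 57 -> skip
  v3 WRITE b 51 -> skip
  v4 WRITE a 39 -> keep
  v5 WRITE b 23 -> skip
  v6 WRITE a 27 -> drop (> snap)
Collected: [(4, 39)]

Answer: v4 39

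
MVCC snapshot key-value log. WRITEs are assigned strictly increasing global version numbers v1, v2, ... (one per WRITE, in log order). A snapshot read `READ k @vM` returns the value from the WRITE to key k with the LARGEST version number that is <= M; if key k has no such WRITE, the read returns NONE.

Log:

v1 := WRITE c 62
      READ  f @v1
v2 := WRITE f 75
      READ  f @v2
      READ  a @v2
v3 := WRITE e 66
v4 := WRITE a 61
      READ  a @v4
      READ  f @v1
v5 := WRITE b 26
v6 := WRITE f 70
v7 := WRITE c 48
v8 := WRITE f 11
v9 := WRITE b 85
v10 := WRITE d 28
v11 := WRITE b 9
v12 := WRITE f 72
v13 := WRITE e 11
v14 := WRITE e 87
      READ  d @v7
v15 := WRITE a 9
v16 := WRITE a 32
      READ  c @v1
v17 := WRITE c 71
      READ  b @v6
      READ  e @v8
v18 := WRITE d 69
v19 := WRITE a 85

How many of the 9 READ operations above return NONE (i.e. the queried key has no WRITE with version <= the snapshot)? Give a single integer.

Answer: 4

Derivation:
v1: WRITE c=62  (c history now [(1, 62)])
READ f @v1: history=[] -> no version <= 1 -> NONE
v2: WRITE f=75  (f history now [(2, 75)])
READ f @v2: history=[(2, 75)] -> pick v2 -> 75
READ a @v2: history=[] -> no version <= 2 -> NONE
v3: WRITE e=66  (e history now [(3, 66)])
v4: WRITE a=61  (a history now [(4, 61)])
READ a @v4: history=[(4, 61)] -> pick v4 -> 61
READ f @v1: history=[(2, 75)] -> no version <= 1 -> NONE
v5: WRITE b=26  (b history now [(5, 26)])
v6: WRITE f=70  (f history now [(2, 75), (6, 70)])
v7: WRITE c=48  (c history now [(1, 62), (7, 48)])
v8: WRITE f=11  (f history now [(2, 75), (6, 70), (8, 11)])
v9: WRITE b=85  (b history now [(5, 26), (9, 85)])
v10: WRITE d=28  (d history now [(10, 28)])
v11: WRITE b=9  (b history now [(5, 26), (9, 85), (11, 9)])
v12: WRITE f=72  (f history now [(2, 75), (6, 70), (8, 11), (12, 72)])
v13: WRITE e=11  (e history now [(3, 66), (13, 11)])
v14: WRITE e=87  (e history now [(3, 66), (13, 11), (14, 87)])
READ d @v7: history=[(10, 28)] -> no version <= 7 -> NONE
v15: WRITE a=9  (a history now [(4, 61), (15, 9)])
v16: WRITE a=32  (a history now [(4, 61), (15, 9), (16, 32)])
READ c @v1: history=[(1, 62), (7, 48)] -> pick v1 -> 62
v17: WRITE c=71  (c history now [(1, 62), (7, 48), (17, 71)])
READ b @v6: history=[(5, 26), (9, 85), (11, 9)] -> pick v5 -> 26
READ e @v8: history=[(3, 66), (13, 11), (14, 87)] -> pick v3 -> 66
v18: WRITE d=69  (d history now [(10, 28), (18, 69)])
v19: WRITE a=85  (a history now [(4, 61), (15, 9), (16, 32), (19, 85)])
Read results in order: ['NONE', '75', 'NONE', '61', 'NONE', 'NONE', '62', '26', '66']
NONE count = 4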